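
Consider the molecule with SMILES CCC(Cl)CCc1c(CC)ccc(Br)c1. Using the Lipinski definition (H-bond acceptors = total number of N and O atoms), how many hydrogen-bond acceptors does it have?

N atoms: 0; O atoms: 0.
Lipinski HBA = 0 + 0 = 0.

0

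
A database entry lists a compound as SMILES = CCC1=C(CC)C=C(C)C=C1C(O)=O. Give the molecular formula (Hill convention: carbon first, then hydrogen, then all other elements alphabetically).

C12H16O2

Walk through each heavy atom and fill implicit hydrogens from standard valence (C 4, N 3, O 2, S 2, halogen 1):
  atom 1: C, bond orders sum to 1 (valence 4) → 3 H
  atom 2: C, bond orders sum to 2 (valence 4) → 2 H
  atom 3: C, bond orders sum to 4 (valence 4) → 0 H
  atom 4: C, bond orders sum to 4 (valence 4) → 0 H
  atom 5: C, bond orders sum to 2 (valence 4) → 2 H
  atom 6: C, bond orders sum to 1 (valence 4) → 3 H
  atom 7: C, bond orders sum to 3 (valence 4) → 1 H
  atom 8: C, bond orders sum to 4 (valence 4) → 0 H
  atom 9: C, bond orders sum to 1 (valence 4) → 3 H
  atom 10: C, bond orders sum to 3 (valence 4) → 1 H
  atom 11: C, bond orders sum to 4 (valence 4) → 0 H
  atom 12: C, bond orders sum to 4 (valence 4) → 0 H
  atom 13: O, bond orders sum to 1 (valence 2) → 1 H
  atom 14: O, bond orders sum to 2 (valence 2) → 0 H
Totals → C:12, H:16, O:2.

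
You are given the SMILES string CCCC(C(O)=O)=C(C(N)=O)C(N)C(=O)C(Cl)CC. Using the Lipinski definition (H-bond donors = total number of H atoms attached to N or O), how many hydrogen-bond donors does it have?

Donors: find every N or O and count the H atoms it carries.
  atom 6 (O): bond orders sum to 1 → 1 H
  atom 7 (O): bond orders sum to 2 → 0 H
  atom 10 (N): bond orders sum to 1 → 2 H
  atom 11 (O): bond orders sum to 2 → 0 H
  atom 13 (N): bond orders sum to 1 → 2 H
  atom 15 (O): bond orders sum to 2 → 0 H
Lipinski HBD = 5.

5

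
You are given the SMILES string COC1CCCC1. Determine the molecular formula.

Walk through each heavy atom and fill implicit hydrogens from standard valence (C 4, N 3, O 2, S 2, halogen 1):
  atom 1: C, bond orders sum to 1 (valence 4) → 3 H
  atom 2: O, bond orders sum to 2 (valence 2) → 0 H
  atom 3: C, bond orders sum to 3 (valence 4) → 1 H
  atom 4: C, bond orders sum to 2 (valence 4) → 2 H
  atom 5: C, bond orders sum to 2 (valence 4) → 2 H
  atom 6: C, bond orders sum to 2 (valence 4) → 2 H
  atom 7: C, bond orders sum to 2 (valence 4) → 2 H
Totals → C:6, H:12, O:1.
In Hill order: C6H12O.

C6H12O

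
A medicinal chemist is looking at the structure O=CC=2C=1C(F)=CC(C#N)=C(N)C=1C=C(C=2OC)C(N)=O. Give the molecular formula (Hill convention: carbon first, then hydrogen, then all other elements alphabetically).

C14H10FN3O3

Walk through each heavy atom and fill implicit hydrogens from standard valence (C 4, N 3, O 2, S 2, halogen 1):
  atom 1: O, bond orders sum to 2 (valence 2) → 0 H
  atom 2: C, bond orders sum to 3 (valence 4) → 1 H
  atom 3: C, bond orders sum to 4 (valence 4) → 0 H
  atom 4: C, bond orders sum to 4 (valence 4) → 0 H
  atom 5: C, bond orders sum to 4 (valence 4) → 0 H
  atom 6: F (halogen, monovalent) → 0 H
  atom 7: C, bond orders sum to 3 (valence 4) → 1 H
  atom 8: C, bond orders sum to 4 (valence 4) → 0 H
  atom 9: C, bond orders sum to 4 (valence 4) → 0 H
  atom 10: N, bond orders sum to 3 (valence 3) → 0 H
  atom 11: C, bond orders sum to 4 (valence 4) → 0 H
  atom 12: N, bond orders sum to 1 (valence 3) → 2 H
  atom 13: C, bond orders sum to 4 (valence 4) → 0 H
  atom 14: C, bond orders sum to 3 (valence 4) → 1 H
  atom 15: C, bond orders sum to 4 (valence 4) → 0 H
  atom 16: C, bond orders sum to 4 (valence 4) → 0 H
  atom 17: O, bond orders sum to 2 (valence 2) → 0 H
  atom 18: C, bond orders sum to 1 (valence 4) → 3 H
  atom 19: C, bond orders sum to 4 (valence 4) → 0 H
  atom 20: N, bond orders sum to 1 (valence 3) → 2 H
  atom 21: O, bond orders sum to 2 (valence 2) → 0 H
Totals → C:14, H:10, F:1, N:3, O:3.
In Hill order: C14H10FN3O3.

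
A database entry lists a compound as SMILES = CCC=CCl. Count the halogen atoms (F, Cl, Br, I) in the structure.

Halogen atoms appear at heavy-atom position 5 (1×Cl).
Other groups present: 1 alkene.
Halogen count: 1.

1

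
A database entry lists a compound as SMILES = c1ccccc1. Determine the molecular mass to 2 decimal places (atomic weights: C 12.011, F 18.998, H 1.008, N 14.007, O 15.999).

First, the molecular formula is C6H6 (counting implicit H from valence).
  C: 6 × 12.011 = 72.066
  H: 6 × 1.008 = 6.048
Sum: 6×12.011 + 6×1.008 = 78.114 → 78.11 g/mol.

78.11 g/mol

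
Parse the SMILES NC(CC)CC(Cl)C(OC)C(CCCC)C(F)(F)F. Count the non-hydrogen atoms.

Every atom symbol written in the SMILES (organic subset) is one heavy atom; implicit H are not written.
Heavy atoms by element → C:13, Cl:1, F:3, N:1, O:1.
Total: 19.

19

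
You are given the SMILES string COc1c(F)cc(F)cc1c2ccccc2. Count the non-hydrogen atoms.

16

Every atom symbol written in the SMILES (organic subset) is one heavy atom; implicit H are not written.
Heavy atoms by element → C:13, F:2, O:1.
Total: 16.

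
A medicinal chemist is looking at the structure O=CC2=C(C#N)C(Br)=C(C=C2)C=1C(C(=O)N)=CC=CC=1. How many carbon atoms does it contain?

15

Count every carbon token in the SMILES (each C, including those in ring-closure positions and inside branches).
Carbon count: 15.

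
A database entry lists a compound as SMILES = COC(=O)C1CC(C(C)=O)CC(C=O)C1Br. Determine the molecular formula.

Walk through each heavy atom and fill implicit hydrogens from standard valence (C 4, N 3, O 2, S 2, halogen 1):
  atom 1: C, bond orders sum to 1 (valence 4) → 3 H
  atom 2: O, bond orders sum to 2 (valence 2) → 0 H
  atom 3: C, bond orders sum to 4 (valence 4) → 0 H
  atom 4: O, bond orders sum to 2 (valence 2) → 0 H
  atom 5: C, bond orders sum to 3 (valence 4) → 1 H
  atom 6: C, bond orders sum to 2 (valence 4) → 2 H
  atom 7: C, bond orders sum to 3 (valence 4) → 1 H
  atom 8: C, bond orders sum to 4 (valence 4) → 0 H
  atom 9: C, bond orders sum to 1 (valence 4) → 3 H
  atom 10: O, bond orders sum to 2 (valence 2) → 0 H
  atom 11: C, bond orders sum to 2 (valence 4) → 2 H
  atom 12: C, bond orders sum to 3 (valence 4) → 1 H
  atom 13: C, bond orders sum to 3 (valence 4) → 1 H
  atom 14: O, bond orders sum to 2 (valence 2) → 0 H
  atom 15: C, bond orders sum to 3 (valence 4) → 1 H
  atom 16: Br (halogen, monovalent) → 0 H
Totals → C:11, H:15, Br:1, O:4.
In Hill order: C11H15BrO4.

C11H15BrO4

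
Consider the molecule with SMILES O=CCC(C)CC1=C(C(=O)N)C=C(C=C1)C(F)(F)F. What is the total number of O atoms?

2

Scan the SMILES for O atoms (remember two-letter symbols like Cl and Br are single atoms).
Oxygen count: 2.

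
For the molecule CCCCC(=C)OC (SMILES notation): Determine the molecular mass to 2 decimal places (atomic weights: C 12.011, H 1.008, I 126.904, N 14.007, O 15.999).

First, the molecular formula is C7H14O (counting implicit H from valence).
  C: 7 × 12.011 = 84.077
  H: 14 × 1.008 = 14.112
  O: 1 × 15.999 = 15.999
Sum: 7×12.011 + 14×1.008 + 1×15.999 = 114.188 → 114.19 g/mol.

114.19 g/mol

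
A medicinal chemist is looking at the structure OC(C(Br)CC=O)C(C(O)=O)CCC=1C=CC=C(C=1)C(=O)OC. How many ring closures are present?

In SMILES, each pair of matching ring-closure digits denotes one ring-closing bond; the number of such bonds equals the number of independent rings.
Ring-closure bonds here: 1.

1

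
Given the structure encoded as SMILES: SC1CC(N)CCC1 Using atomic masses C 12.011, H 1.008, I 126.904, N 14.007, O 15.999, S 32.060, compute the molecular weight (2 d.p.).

First, the molecular formula is C6H13NS (counting implicit H from valence).
  C: 6 × 12.011 = 72.066
  H: 13 × 1.008 = 13.104
  N: 1 × 14.007 = 14.007
  S: 1 × 32.060 = 32.060
Sum: 6×12.011 + 13×1.008 + 1×14.007 + 1×32.060 = 131.237 → 131.24 g/mol.

131.24 g/mol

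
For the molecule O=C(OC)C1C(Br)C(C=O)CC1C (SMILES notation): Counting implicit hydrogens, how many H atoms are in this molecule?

13

Walk through each heavy atom and fill implicit hydrogens from standard valence (C 4, N 3, O 2, S 2, halogen 1):
  atom 1: O, bond orders sum to 2 (valence 2) → 0 H
  atom 2: C, bond orders sum to 4 (valence 4) → 0 H
  atom 3: O, bond orders sum to 2 (valence 2) → 0 H
  atom 4: C, bond orders sum to 1 (valence 4) → 3 H
  atom 5: C, bond orders sum to 3 (valence 4) → 1 H
  atom 6: C, bond orders sum to 3 (valence 4) → 1 H
  atom 7: Br (halogen, monovalent) → 0 H
  atom 8: C, bond orders sum to 3 (valence 4) → 1 H
  atom 9: C, bond orders sum to 3 (valence 4) → 1 H
  atom 10: O, bond orders sum to 2 (valence 2) → 0 H
  atom 11: C, bond orders sum to 2 (valence 4) → 2 H
  atom 12: C, bond orders sum to 3 (valence 4) → 1 H
  atom 13: C, bond orders sum to 1 (valence 4) → 3 H
Total hydrogens: 13.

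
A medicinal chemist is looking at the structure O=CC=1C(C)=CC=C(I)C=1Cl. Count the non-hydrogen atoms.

11

Every atom symbol written in the SMILES (organic subset) is one heavy atom; implicit H are not written.
Heavy atoms by element → C:8, Cl:1, I:1, O:1.
Total: 11.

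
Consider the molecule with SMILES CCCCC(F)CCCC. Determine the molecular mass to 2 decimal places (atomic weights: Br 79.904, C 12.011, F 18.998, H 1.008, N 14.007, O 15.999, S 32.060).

First, the molecular formula is C9H19F (counting implicit H from valence).
  C: 9 × 12.011 = 108.099
  F: 1 × 18.998 = 18.998
  H: 19 × 1.008 = 19.152
Sum: 9×12.011 + 1×18.998 + 19×1.008 = 146.249 → 146.25 g/mol.

146.25 g/mol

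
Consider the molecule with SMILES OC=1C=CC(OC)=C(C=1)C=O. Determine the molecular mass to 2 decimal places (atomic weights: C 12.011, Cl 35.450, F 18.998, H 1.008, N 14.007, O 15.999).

First, the molecular formula is C8H8O3 (counting implicit H from valence).
  C: 8 × 12.011 = 96.088
  H: 8 × 1.008 = 8.064
  O: 3 × 15.999 = 47.997
Sum: 8×12.011 + 8×1.008 + 3×15.999 = 152.149 → 152.15 g/mol.

152.15 g/mol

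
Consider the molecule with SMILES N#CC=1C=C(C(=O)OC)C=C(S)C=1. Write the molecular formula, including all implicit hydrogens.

Walk through each heavy atom and fill implicit hydrogens from standard valence (C 4, N 3, O 2, S 2, halogen 1):
  atom 1: N, bond orders sum to 3 (valence 3) → 0 H
  atom 2: C, bond orders sum to 4 (valence 4) → 0 H
  atom 3: C, bond orders sum to 4 (valence 4) → 0 H
  atom 4: C, bond orders sum to 3 (valence 4) → 1 H
  atom 5: C, bond orders sum to 4 (valence 4) → 0 H
  atom 6: C, bond orders sum to 4 (valence 4) → 0 H
  atom 7: O, bond orders sum to 2 (valence 2) → 0 H
  atom 8: O, bond orders sum to 2 (valence 2) → 0 H
  atom 9: C, bond orders sum to 1 (valence 4) → 3 H
  atom 10: C, bond orders sum to 3 (valence 4) → 1 H
  atom 11: C, bond orders sum to 4 (valence 4) → 0 H
  atom 12: S, bond orders sum to 1 (valence 2) → 1 H
  atom 13: C, bond orders sum to 3 (valence 4) → 1 H
Totals → C:9, H:7, N:1, O:2, S:1.

C9H7NO2S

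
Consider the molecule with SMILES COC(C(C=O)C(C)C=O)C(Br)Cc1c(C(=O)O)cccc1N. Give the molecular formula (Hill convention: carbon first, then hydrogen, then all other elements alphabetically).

C16H20BrNO5

Walk through each heavy atom and fill implicit hydrogens from standard valence (C 4, N 3, O 2, S 2, halogen 1); for lowercase aromatic atoms, an aromatic c carries 1 H when it has two neighbours and 0 H with three, and aromatic n carries 0 H:
  atom 1: C, bond orders sum to 1 (valence 4) → 3 H
  atom 2: O, bond orders sum to 2 (valence 2) → 0 H
  atom 3: C, bond orders sum to 3 (valence 4) → 1 H
  atom 4: C, bond orders sum to 3 (valence 4) → 1 H
  atom 5: C, bond orders sum to 3 (valence 4) → 1 H
  atom 6: O, bond orders sum to 2 (valence 2) → 0 H
  atom 7: C, bond orders sum to 3 (valence 4) → 1 H
  atom 8: C, bond orders sum to 1 (valence 4) → 3 H
  atom 9: C, bond orders sum to 3 (valence 4) → 1 H
  atom 10: O, bond orders sum to 2 (valence 2) → 0 H
  atom 11: C, bond orders sum to 3 (valence 4) → 1 H
  atom 12: Br (halogen, monovalent) → 0 H
  atom 13: C, bond orders sum to 2 (valence 4) → 2 H
  atom 14: aromatic c, 3 neighbours → 0 H
  atom 15: aromatic c, 3 neighbours → 0 H
  atom 16: C, bond orders sum to 4 (valence 4) → 0 H
  atom 17: O, bond orders sum to 2 (valence 2) → 0 H
  atom 18: O, bond orders sum to 1 (valence 2) → 1 H
  atom 19: aromatic c, 2 neighbours → 1 H
  atom 20: aromatic c, 2 neighbours → 1 H
  atom 21: aromatic c, 2 neighbours → 1 H
  atom 22: aromatic c, 3 neighbours → 0 H
  atom 23: N, bond orders sum to 1 (valence 3) → 2 H
Totals → C:16, H:20, Br:1, N:1, O:5.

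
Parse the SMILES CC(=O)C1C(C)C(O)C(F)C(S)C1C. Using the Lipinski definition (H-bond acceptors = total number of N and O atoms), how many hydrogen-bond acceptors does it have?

2

N atoms: 0; O atoms: 2.
Lipinski HBA = 0 + 2 = 2.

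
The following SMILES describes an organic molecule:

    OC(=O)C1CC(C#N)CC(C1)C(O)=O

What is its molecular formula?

C9H11NO4

Walk through each heavy atom and fill implicit hydrogens from standard valence (C 4, N 3, O 2, S 2, halogen 1):
  atom 1: O, bond orders sum to 1 (valence 2) → 1 H
  atom 2: C, bond orders sum to 4 (valence 4) → 0 H
  atom 3: O, bond orders sum to 2 (valence 2) → 0 H
  atom 4: C, bond orders sum to 3 (valence 4) → 1 H
  atom 5: C, bond orders sum to 2 (valence 4) → 2 H
  atom 6: C, bond orders sum to 3 (valence 4) → 1 H
  atom 7: C, bond orders sum to 4 (valence 4) → 0 H
  atom 8: N, bond orders sum to 3 (valence 3) → 0 H
  atom 9: C, bond orders sum to 2 (valence 4) → 2 H
  atom 10: C, bond orders sum to 3 (valence 4) → 1 H
  atom 11: C, bond orders sum to 2 (valence 4) → 2 H
  atom 12: C, bond orders sum to 4 (valence 4) → 0 H
  atom 13: O, bond orders sum to 1 (valence 2) → 1 H
  atom 14: O, bond orders sum to 2 (valence 2) → 0 H
Totals → C:9, H:11, N:1, O:4.
In Hill order: C9H11NO4.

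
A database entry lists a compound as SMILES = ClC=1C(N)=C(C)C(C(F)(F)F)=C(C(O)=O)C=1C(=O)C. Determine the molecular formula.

C11H9ClF3NO3

Walk through each heavy atom and fill implicit hydrogens from standard valence (C 4, N 3, O 2, S 2, halogen 1):
  atom 1: Cl (halogen, monovalent) → 0 H
  atom 2: C, bond orders sum to 4 (valence 4) → 0 H
  atom 3: C, bond orders sum to 4 (valence 4) → 0 H
  atom 4: N, bond orders sum to 1 (valence 3) → 2 H
  atom 5: C, bond orders sum to 4 (valence 4) → 0 H
  atom 6: C, bond orders sum to 1 (valence 4) → 3 H
  atom 7: C, bond orders sum to 4 (valence 4) → 0 H
  atom 8: C, bond orders sum to 4 (valence 4) → 0 H
  atom 9: F (halogen, monovalent) → 0 H
  atom 10: F (halogen, monovalent) → 0 H
  atom 11: F (halogen, monovalent) → 0 H
  atom 12: C, bond orders sum to 4 (valence 4) → 0 H
  atom 13: C, bond orders sum to 4 (valence 4) → 0 H
  atom 14: O, bond orders sum to 1 (valence 2) → 1 H
  atom 15: O, bond orders sum to 2 (valence 2) → 0 H
  atom 16: C, bond orders sum to 4 (valence 4) → 0 H
  atom 17: C, bond orders sum to 4 (valence 4) → 0 H
  atom 18: O, bond orders sum to 2 (valence 2) → 0 H
  atom 19: C, bond orders sum to 1 (valence 4) → 3 H
Totals → C:11, H:9, Cl:1, F:3, N:1, O:3.
In Hill order: C11H9ClF3NO3.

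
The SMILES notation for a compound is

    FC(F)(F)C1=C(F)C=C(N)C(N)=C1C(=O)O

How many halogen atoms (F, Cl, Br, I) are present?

4

Halogen atoms appear at heavy-atom positions 1, 3, 4, 7 (4×F).
Other groups present: 1 carboxylic acid, 2 primary amine.
Halogen count: 4.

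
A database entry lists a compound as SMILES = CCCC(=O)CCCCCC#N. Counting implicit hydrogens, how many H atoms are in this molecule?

17

Walk through each heavy atom and fill implicit hydrogens from standard valence (C 4, N 3, O 2, S 2, halogen 1):
  atom 1: C, bond orders sum to 1 (valence 4) → 3 H
  atom 2: C, bond orders sum to 2 (valence 4) → 2 H
  atom 3: C, bond orders sum to 2 (valence 4) → 2 H
  atom 4: C, bond orders sum to 4 (valence 4) → 0 H
  atom 5: O, bond orders sum to 2 (valence 2) → 0 H
  atom 6: C, bond orders sum to 2 (valence 4) → 2 H
  atom 7: C, bond orders sum to 2 (valence 4) → 2 H
  atom 8: C, bond orders sum to 2 (valence 4) → 2 H
  atom 9: C, bond orders sum to 2 (valence 4) → 2 H
  atom 10: C, bond orders sum to 2 (valence 4) → 2 H
  atom 11: C, bond orders sum to 4 (valence 4) → 0 H
  atom 12: N, bond orders sum to 3 (valence 3) → 0 H
Total hydrogens: 17.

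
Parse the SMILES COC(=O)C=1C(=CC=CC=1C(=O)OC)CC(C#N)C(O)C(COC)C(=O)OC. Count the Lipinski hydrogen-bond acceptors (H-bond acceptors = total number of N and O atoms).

N atoms: 1; O atoms: 8.
Lipinski HBA = 1 + 8 = 9.

9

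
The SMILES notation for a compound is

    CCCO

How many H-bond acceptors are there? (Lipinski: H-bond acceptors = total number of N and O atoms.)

N atoms: 0; O atoms: 1.
Lipinski HBA = 0 + 1 = 1.

1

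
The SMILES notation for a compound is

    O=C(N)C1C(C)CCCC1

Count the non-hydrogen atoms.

10

Every atom symbol written in the SMILES (organic subset) is one heavy atom; implicit H are not written.
Heavy atoms by element → C:8, N:1, O:1.
Total: 10.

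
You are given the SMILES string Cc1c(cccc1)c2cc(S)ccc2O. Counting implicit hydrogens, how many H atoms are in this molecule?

Walk through each heavy atom and fill implicit hydrogens from standard valence (C 4, N 3, O 2, S 2, halogen 1); for lowercase aromatic atoms, an aromatic c carries 1 H when it has two neighbours and 0 H with three, and aromatic n carries 0 H:
  atom 1: C, bond orders sum to 1 (valence 4) → 3 H
  atom 2: aromatic c, 3 neighbours → 0 H
  atom 3: aromatic c, 3 neighbours → 0 H
  atom 4: aromatic c, 2 neighbours → 1 H
  atom 5: aromatic c, 2 neighbours → 1 H
  atom 6: aromatic c, 2 neighbours → 1 H
  atom 7: aromatic c, 2 neighbours → 1 H
  atom 8: aromatic c, 3 neighbours → 0 H
  atom 9: aromatic c, 2 neighbours → 1 H
  atom 10: aromatic c, 3 neighbours → 0 H
  atom 11: S, bond orders sum to 1 (valence 2) → 1 H
  atom 12: aromatic c, 2 neighbours → 1 H
  atom 13: aromatic c, 2 neighbours → 1 H
  atom 14: aromatic c, 3 neighbours → 0 H
  atom 15: O, bond orders sum to 1 (valence 2) → 1 H
Total hydrogens: 12.

12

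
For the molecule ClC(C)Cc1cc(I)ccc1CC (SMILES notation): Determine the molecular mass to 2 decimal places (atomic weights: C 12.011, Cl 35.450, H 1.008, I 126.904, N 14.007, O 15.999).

First, the molecular formula is C11H14ClI (counting implicit H from valence).
  C: 11 × 12.011 = 132.121
  Cl: 1 × 35.450 = 35.450
  H: 14 × 1.008 = 14.112
  I: 1 × 126.904 = 126.904
Sum: 11×12.011 + 1×35.450 + 14×1.008 + 1×126.904 = 308.587 → 308.59 g/mol.

308.59 g/mol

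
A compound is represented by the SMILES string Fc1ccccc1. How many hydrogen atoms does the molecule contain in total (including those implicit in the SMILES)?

Walk through each heavy atom and fill implicit hydrogens from standard valence (C 4, N 3, O 2, S 2, halogen 1); for lowercase aromatic atoms, an aromatic c carries 1 H when it has two neighbours and 0 H with three, and aromatic n carries 0 H:
  atom 1: F (halogen, monovalent) → 0 H
  atom 2: aromatic c, 3 neighbours → 0 H
  atom 3: aromatic c, 2 neighbours → 1 H
  atom 4: aromatic c, 2 neighbours → 1 H
  atom 5: aromatic c, 2 neighbours → 1 H
  atom 6: aromatic c, 2 neighbours → 1 H
  atom 7: aromatic c, 2 neighbours → 1 H
Total hydrogens: 5.

5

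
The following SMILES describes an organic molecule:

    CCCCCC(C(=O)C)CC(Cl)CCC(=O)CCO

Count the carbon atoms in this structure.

Count every carbon token in the SMILES (each C, including those in ring-closure positions and inside branches).
Carbon count: 15.

15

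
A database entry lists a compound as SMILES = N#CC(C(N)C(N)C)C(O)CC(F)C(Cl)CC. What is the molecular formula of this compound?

Walk through each heavy atom and fill implicit hydrogens from standard valence (C 4, N 3, O 2, S 2, halogen 1):
  atom 1: N, bond orders sum to 3 (valence 3) → 0 H
  atom 2: C, bond orders sum to 4 (valence 4) → 0 H
  atom 3: C, bond orders sum to 3 (valence 4) → 1 H
  atom 4: C, bond orders sum to 3 (valence 4) → 1 H
  atom 5: N, bond orders sum to 1 (valence 3) → 2 H
  atom 6: C, bond orders sum to 3 (valence 4) → 1 H
  atom 7: N, bond orders sum to 1 (valence 3) → 2 H
  atom 8: C, bond orders sum to 1 (valence 4) → 3 H
  atom 9: C, bond orders sum to 3 (valence 4) → 1 H
  atom 10: O, bond orders sum to 1 (valence 2) → 1 H
  atom 11: C, bond orders sum to 2 (valence 4) → 2 H
  atom 12: C, bond orders sum to 3 (valence 4) → 1 H
  atom 13: F (halogen, monovalent) → 0 H
  atom 14: C, bond orders sum to 3 (valence 4) → 1 H
  atom 15: Cl (halogen, monovalent) → 0 H
  atom 16: C, bond orders sum to 2 (valence 4) → 2 H
  atom 17: C, bond orders sum to 1 (valence 4) → 3 H
Totals → C:11, H:21, Cl:1, F:1, N:3, O:1.
In Hill order: C11H21ClFN3O.

C11H21ClFN3O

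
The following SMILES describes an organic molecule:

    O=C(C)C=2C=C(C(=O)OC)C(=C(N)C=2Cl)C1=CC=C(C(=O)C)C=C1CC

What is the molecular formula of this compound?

C20H20ClNO4

Walk through each heavy atom and fill implicit hydrogens from standard valence (C 4, N 3, O 2, S 2, halogen 1):
  atom 1: O, bond orders sum to 2 (valence 2) → 0 H
  atom 2: C, bond orders sum to 4 (valence 4) → 0 H
  atom 3: C, bond orders sum to 1 (valence 4) → 3 H
  atom 4: C, bond orders sum to 4 (valence 4) → 0 H
  atom 5: C, bond orders sum to 3 (valence 4) → 1 H
  atom 6: C, bond orders sum to 4 (valence 4) → 0 H
  atom 7: C, bond orders sum to 4 (valence 4) → 0 H
  atom 8: O, bond orders sum to 2 (valence 2) → 0 H
  atom 9: O, bond orders sum to 2 (valence 2) → 0 H
  atom 10: C, bond orders sum to 1 (valence 4) → 3 H
  atom 11: C, bond orders sum to 4 (valence 4) → 0 H
  atom 12: C, bond orders sum to 4 (valence 4) → 0 H
  atom 13: N, bond orders sum to 1 (valence 3) → 2 H
  atom 14: C, bond orders sum to 4 (valence 4) → 0 H
  atom 15: Cl (halogen, monovalent) → 0 H
  atom 16: C, bond orders sum to 4 (valence 4) → 0 H
  atom 17: C, bond orders sum to 3 (valence 4) → 1 H
  atom 18: C, bond orders sum to 3 (valence 4) → 1 H
  atom 19: C, bond orders sum to 4 (valence 4) → 0 H
  atom 20: C, bond orders sum to 4 (valence 4) → 0 H
  atom 21: O, bond orders sum to 2 (valence 2) → 0 H
  atom 22: C, bond orders sum to 1 (valence 4) → 3 H
  atom 23: C, bond orders sum to 3 (valence 4) → 1 H
  atom 24: C, bond orders sum to 4 (valence 4) → 0 H
  atom 25: C, bond orders sum to 2 (valence 4) → 2 H
  atom 26: C, bond orders sum to 1 (valence 4) → 3 H
Totals → C:20, H:20, Cl:1, N:1, O:4.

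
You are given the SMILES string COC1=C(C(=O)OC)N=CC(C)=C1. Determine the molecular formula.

Walk through each heavy atom and fill implicit hydrogens from standard valence (C 4, N 3, O 2, S 2, halogen 1):
  atom 1: C, bond orders sum to 1 (valence 4) → 3 H
  atom 2: O, bond orders sum to 2 (valence 2) → 0 H
  atom 3: C, bond orders sum to 4 (valence 4) → 0 H
  atom 4: C, bond orders sum to 4 (valence 4) → 0 H
  atom 5: C, bond orders sum to 4 (valence 4) → 0 H
  atom 6: O, bond orders sum to 2 (valence 2) → 0 H
  atom 7: O, bond orders sum to 2 (valence 2) → 0 H
  atom 8: C, bond orders sum to 1 (valence 4) → 3 H
  atom 9: N, bond orders sum to 3 (valence 3) → 0 H
  atom 10: C, bond orders sum to 3 (valence 4) → 1 H
  atom 11: C, bond orders sum to 4 (valence 4) → 0 H
  atom 12: C, bond orders sum to 1 (valence 4) → 3 H
  atom 13: C, bond orders sum to 3 (valence 4) → 1 H
Totals → C:9, H:11, N:1, O:3.

C9H11NO3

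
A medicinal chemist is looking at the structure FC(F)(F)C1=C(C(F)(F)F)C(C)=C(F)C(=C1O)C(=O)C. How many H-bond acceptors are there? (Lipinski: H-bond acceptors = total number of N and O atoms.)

2

N atoms: 0; O atoms: 2.
Lipinski HBA = 0 + 2 = 2.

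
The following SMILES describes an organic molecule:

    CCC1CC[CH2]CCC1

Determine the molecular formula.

Walk through each heavy atom and fill implicit hydrogens from standard valence (C 4, N 3, O 2, S 2, halogen 1):
  atom 1: C, bond orders sum to 1 (valence 4) → 3 H
  atom 2: C, bond orders sum to 2 (valence 4) → 2 H
  atom 3: C, bond orders sum to 3 (valence 4) → 1 H
  atom 4: C, bond orders sum to 2 (valence 4) → 2 H
  atom 5: C, bond orders sum to 2 (valence 4) → 2 H
  atom 6: C with explicit H count 2
  atom 7: C, bond orders sum to 2 (valence 4) → 2 H
  atom 8: C, bond orders sum to 2 (valence 4) → 2 H
  atom 9: C, bond orders sum to 2 (valence 4) → 2 H
Totals → C:9, H:18.

C9H18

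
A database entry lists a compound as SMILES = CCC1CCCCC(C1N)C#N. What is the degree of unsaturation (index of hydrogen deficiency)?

3

Degree of unsaturation = (number of rings) + (number of π bonds).
Ring closures in the SMILES: 1.
π bonds: 1 triple bond (each 2 DoU) → 2 DoU from unsaturation.
Total DoU = 1 + 2 = 3.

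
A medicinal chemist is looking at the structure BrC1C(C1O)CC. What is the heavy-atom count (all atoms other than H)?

7

Every atom symbol written in the SMILES (organic subset) is one heavy atom; implicit H are not written.
Heavy atoms by element → Br:1, C:5, O:1.
Total: 7.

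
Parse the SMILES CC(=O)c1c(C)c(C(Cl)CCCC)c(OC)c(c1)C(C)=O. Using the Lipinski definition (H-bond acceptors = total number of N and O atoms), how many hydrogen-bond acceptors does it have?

N atoms: 0; O atoms: 3.
Lipinski HBA = 0 + 3 = 3.

3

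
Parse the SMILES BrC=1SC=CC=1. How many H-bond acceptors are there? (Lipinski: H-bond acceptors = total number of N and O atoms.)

0

N atoms: 0; O atoms: 0.
Lipinski HBA = 0 + 0 = 0.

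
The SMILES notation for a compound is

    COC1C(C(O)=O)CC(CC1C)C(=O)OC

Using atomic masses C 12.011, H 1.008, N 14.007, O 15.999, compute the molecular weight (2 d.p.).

First, the molecular formula is C11H18O5 (counting implicit H from valence).
  C: 11 × 12.011 = 132.121
  H: 18 × 1.008 = 18.144
  O: 5 × 15.999 = 79.995
Sum: 11×12.011 + 18×1.008 + 5×15.999 = 230.260 → 230.26 g/mol.

230.26 g/mol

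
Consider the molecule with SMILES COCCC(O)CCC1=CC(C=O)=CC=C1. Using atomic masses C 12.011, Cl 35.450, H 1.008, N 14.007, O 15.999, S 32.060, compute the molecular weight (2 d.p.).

First, the molecular formula is C13H18O3 (counting implicit H from valence).
  C: 13 × 12.011 = 156.143
  H: 18 × 1.008 = 18.144
  O: 3 × 15.999 = 47.997
Sum: 13×12.011 + 18×1.008 + 3×15.999 = 222.284 → 222.28 g/mol.

222.28 g/mol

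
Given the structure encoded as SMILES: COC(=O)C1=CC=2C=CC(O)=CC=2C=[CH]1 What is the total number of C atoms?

12

Count every carbon token in the SMILES (each C, including those in ring-closure positions and inside branches).
Carbon count: 12.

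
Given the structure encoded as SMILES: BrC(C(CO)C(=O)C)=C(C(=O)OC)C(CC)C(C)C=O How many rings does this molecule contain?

In SMILES, each pair of matching ring-closure digits denotes one ring-closing bond; the number of such bonds equals the number of independent rings.
Ring-closure bonds here: 0.

0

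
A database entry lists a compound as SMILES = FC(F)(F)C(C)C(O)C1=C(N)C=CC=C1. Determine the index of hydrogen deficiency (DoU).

4

Degree of unsaturation = (number of rings) + (number of π bonds).
Ring closures in the SMILES: 1.
π bonds: 3 double bonds (each 1 DoU) → 3 DoU from unsaturation.
Total DoU = 1 + 3 = 4.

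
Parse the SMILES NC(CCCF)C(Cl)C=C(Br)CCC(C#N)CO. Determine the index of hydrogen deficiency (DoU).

Molecular formula: C12H19BrClFN2O.
DoU = (2C + 2 + N − H − X) / 2, where X is the halogen count and O/S are ignored.
    = (2·12 + 2 + 2 − 19 − 3) / 2 = 6 / 2 = 3.

3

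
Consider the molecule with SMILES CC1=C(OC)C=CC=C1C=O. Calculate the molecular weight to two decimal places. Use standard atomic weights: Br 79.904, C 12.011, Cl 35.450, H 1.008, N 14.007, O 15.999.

150.18 g/mol

First, the molecular formula is C9H10O2 (counting implicit H from valence).
  C: 9 × 12.011 = 108.099
  H: 10 × 1.008 = 10.080
  O: 2 × 15.999 = 31.998
Sum: 9×12.011 + 10×1.008 + 2×15.999 = 150.177 → 150.18 g/mol.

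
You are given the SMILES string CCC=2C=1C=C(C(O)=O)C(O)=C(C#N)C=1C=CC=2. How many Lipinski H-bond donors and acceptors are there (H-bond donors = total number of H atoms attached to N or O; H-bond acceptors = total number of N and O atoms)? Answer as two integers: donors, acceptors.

2, 4

Donors: find every N or O and count the H atoms it carries.
  atom 8 (O): bond orders sum to 1 → 1 H
  atom 9 (O): bond orders sum to 2 → 0 H
  atom 11 (O): bond orders sum to 1 → 1 H
  atom 14 (N): bond orders sum to 3 → 0 H
Lipinski HBD = 2.
Acceptors: N atoms = 1, O atoms = 3 → HBA = 4.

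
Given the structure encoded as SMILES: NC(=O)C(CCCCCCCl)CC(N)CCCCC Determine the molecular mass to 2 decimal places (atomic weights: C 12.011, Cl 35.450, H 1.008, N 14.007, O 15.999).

290.88 g/mol

First, the molecular formula is C15H31ClN2O (counting implicit H from valence).
  C: 15 × 12.011 = 180.165
  Cl: 1 × 35.450 = 35.450
  H: 31 × 1.008 = 31.248
  N: 2 × 14.007 = 28.014
  O: 1 × 15.999 = 15.999
Sum: 15×12.011 + 1×35.450 + 31×1.008 + 2×14.007 + 1×15.999 = 290.876 → 290.88 g/mol.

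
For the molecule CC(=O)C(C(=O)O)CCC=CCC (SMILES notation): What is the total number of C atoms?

Count every carbon token in the SMILES (each C, including those in ring-closure positions and inside branches).
Carbon count: 10.

10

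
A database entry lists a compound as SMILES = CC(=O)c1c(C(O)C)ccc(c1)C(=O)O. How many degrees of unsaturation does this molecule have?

6

Molecular formula: C11H12O4.
DoU = (2C + 2 + N − H − X) / 2, where X is the halogen count and O/S are ignored.
    = (2·11 + 2 + 0 − 12 − 0) / 2 = 12 / 2 = 6.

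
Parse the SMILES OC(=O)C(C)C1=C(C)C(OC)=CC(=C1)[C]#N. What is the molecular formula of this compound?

C12H13NO3

Walk through each heavy atom and fill implicit hydrogens from standard valence (C 4, N 3, O 2, S 2, halogen 1):
  atom 1: O, bond orders sum to 1 (valence 2) → 1 H
  atom 2: C, bond orders sum to 4 (valence 4) → 0 H
  atom 3: O, bond orders sum to 2 (valence 2) → 0 H
  atom 4: C, bond orders sum to 3 (valence 4) → 1 H
  atom 5: C, bond orders sum to 1 (valence 4) → 3 H
  atom 6: C, bond orders sum to 4 (valence 4) → 0 H
  atom 7: C, bond orders sum to 4 (valence 4) → 0 H
  atom 8: C, bond orders sum to 1 (valence 4) → 3 H
  atom 9: C, bond orders sum to 4 (valence 4) → 0 H
  atom 10: O, bond orders sum to 2 (valence 2) → 0 H
  atom 11: C, bond orders sum to 1 (valence 4) → 3 H
  atom 12: C, bond orders sum to 3 (valence 4) → 1 H
  atom 13: C, bond orders sum to 4 (valence 4) → 0 H
  atom 14: C, bond orders sum to 3 (valence 4) → 1 H
  atom 15: C with explicit H count 0
  atom 16: N, bond orders sum to 3 (valence 3) → 0 H
Totals → C:12, H:13, N:1, O:3.
In Hill order: C12H13NO3.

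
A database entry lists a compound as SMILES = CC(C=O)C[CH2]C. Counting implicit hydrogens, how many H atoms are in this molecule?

Walk through each heavy atom and fill implicit hydrogens from standard valence (C 4, N 3, O 2, S 2, halogen 1):
  atom 1: C, bond orders sum to 1 (valence 4) → 3 H
  atom 2: C, bond orders sum to 3 (valence 4) → 1 H
  atom 3: C, bond orders sum to 3 (valence 4) → 1 H
  atom 4: O, bond orders sum to 2 (valence 2) → 0 H
  atom 5: C, bond orders sum to 2 (valence 4) → 2 H
  atom 6: C with explicit H count 2
  atom 7: C, bond orders sum to 1 (valence 4) → 3 H
Total hydrogens: 12.

12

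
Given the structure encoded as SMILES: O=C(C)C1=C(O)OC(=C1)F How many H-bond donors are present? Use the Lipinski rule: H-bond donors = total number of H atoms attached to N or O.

1

Donors: find every N or O and count the H atoms it carries.
  atom 1 (O): bond orders sum to 2 → 0 H
  atom 6 (O): bond orders sum to 1 → 1 H
  atom 7 (O): bond orders sum to 2 → 0 H
Lipinski HBD = 1.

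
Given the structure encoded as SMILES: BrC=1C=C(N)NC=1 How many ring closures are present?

In SMILES, each pair of matching ring-closure digits denotes one ring-closing bond; the number of such bonds equals the number of independent rings.
Ring-closure bonds here: 1.

1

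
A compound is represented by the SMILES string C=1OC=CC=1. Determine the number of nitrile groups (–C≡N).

0

Scan the SMILES for the nitrile motif — none present.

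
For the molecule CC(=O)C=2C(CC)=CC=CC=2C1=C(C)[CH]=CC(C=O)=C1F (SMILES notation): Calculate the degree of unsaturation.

Molecular formula: C18H17FO2.
DoU = (2C + 2 + N − H − X) / 2, where X is the halogen count and O/S are ignored.
    = (2·18 + 2 + 0 − 17 − 1) / 2 = 20 / 2 = 10.

10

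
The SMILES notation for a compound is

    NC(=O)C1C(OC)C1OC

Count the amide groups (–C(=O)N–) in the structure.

1

The amide motif appears at heavy-atom position 2 in the SMILES.
Other groups present: 2 ether.
Amide count: 1.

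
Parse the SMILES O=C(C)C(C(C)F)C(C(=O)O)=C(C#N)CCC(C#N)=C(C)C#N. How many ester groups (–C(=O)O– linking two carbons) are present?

0

Scan the SMILES for the ester motif — none present.
Groups that are present: 2 alkene, 1 carboxylic acid, 1 ketone, 3 nitrile.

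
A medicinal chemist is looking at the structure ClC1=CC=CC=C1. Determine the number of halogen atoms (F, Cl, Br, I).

1

Halogen atoms appear at heavy-atom position 1 (1×Cl).
Halogen count: 1.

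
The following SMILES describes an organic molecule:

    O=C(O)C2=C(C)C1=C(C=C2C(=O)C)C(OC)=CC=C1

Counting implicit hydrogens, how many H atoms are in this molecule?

Walk through each heavy atom and fill implicit hydrogens from standard valence (C 4, N 3, O 2, S 2, halogen 1):
  atom 1: O, bond orders sum to 2 (valence 2) → 0 H
  atom 2: C, bond orders sum to 4 (valence 4) → 0 H
  atom 3: O, bond orders sum to 1 (valence 2) → 1 H
  atom 4: C, bond orders sum to 4 (valence 4) → 0 H
  atom 5: C, bond orders sum to 4 (valence 4) → 0 H
  atom 6: C, bond orders sum to 1 (valence 4) → 3 H
  atom 7: C, bond orders sum to 4 (valence 4) → 0 H
  atom 8: C, bond orders sum to 4 (valence 4) → 0 H
  atom 9: C, bond orders sum to 3 (valence 4) → 1 H
  atom 10: C, bond orders sum to 4 (valence 4) → 0 H
  atom 11: C, bond orders sum to 4 (valence 4) → 0 H
  atom 12: O, bond orders sum to 2 (valence 2) → 0 H
  atom 13: C, bond orders sum to 1 (valence 4) → 3 H
  atom 14: C, bond orders sum to 4 (valence 4) → 0 H
  atom 15: O, bond orders sum to 2 (valence 2) → 0 H
  atom 16: C, bond orders sum to 1 (valence 4) → 3 H
  atom 17: C, bond orders sum to 3 (valence 4) → 1 H
  atom 18: C, bond orders sum to 3 (valence 4) → 1 H
  atom 19: C, bond orders sum to 3 (valence 4) → 1 H
Total hydrogens: 14.

14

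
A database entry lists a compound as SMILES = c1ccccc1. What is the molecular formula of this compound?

C6H6

Walk through each heavy atom and fill implicit hydrogens from standard valence (C 4, N 3, O 2, S 2, halogen 1); for lowercase aromatic atoms, an aromatic c carries 1 H when it has two neighbours and 0 H with three, and aromatic n carries 0 H:
  atom 1: aromatic c, 2 neighbours → 1 H
  atom 2: aromatic c, 2 neighbours → 1 H
  atom 3: aromatic c, 2 neighbours → 1 H
  atom 4: aromatic c, 2 neighbours → 1 H
  atom 5: aromatic c, 2 neighbours → 1 H
  atom 6: aromatic c, 2 neighbours → 1 H
Totals → C:6, H:6.
In Hill order: C6H6.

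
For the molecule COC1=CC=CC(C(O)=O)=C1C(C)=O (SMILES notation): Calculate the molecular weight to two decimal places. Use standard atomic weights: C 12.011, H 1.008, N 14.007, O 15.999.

194.19 g/mol

First, the molecular formula is C10H10O4 (counting implicit H from valence).
  C: 10 × 12.011 = 120.110
  H: 10 × 1.008 = 10.080
  O: 4 × 15.999 = 63.996
Sum: 10×12.011 + 10×1.008 + 4×15.999 = 194.186 → 194.19 g/mol.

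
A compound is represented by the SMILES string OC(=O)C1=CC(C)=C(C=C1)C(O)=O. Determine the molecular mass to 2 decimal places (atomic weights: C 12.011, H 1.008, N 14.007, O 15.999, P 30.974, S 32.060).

180.16 g/mol

First, the molecular formula is C9H8O4 (counting implicit H from valence).
  C: 9 × 12.011 = 108.099
  H: 8 × 1.008 = 8.064
  O: 4 × 15.999 = 63.996
Sum: 9×12.011 + 8×1.008 + 4×15.999 = 180.159 → 180.16 g/mol.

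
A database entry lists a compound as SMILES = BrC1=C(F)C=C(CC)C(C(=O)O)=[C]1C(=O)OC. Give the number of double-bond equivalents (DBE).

6

Molecular formula: C11H10BrFO4.
DoU = (2C + 2 + N − H − X) / 2, where X is the halogen count and O/S are ignored.
    = (2·11 + 2 + 0 − 10 − 2) / 2 = 12 / 2 = 6.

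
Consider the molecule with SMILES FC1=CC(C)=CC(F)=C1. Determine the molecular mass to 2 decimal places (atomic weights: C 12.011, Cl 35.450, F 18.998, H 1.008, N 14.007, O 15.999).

First, the molecular formula is C7H6F2 (counting implicit H from valence).
  C: 7 × 12.011 = 84.077
  F: 2 × 18.998 = 37.996
  H: 6 × 1.008 = 6.048
Sum: 7×12.011 + 2×18.998 + 6×1.008 = 128.121 → 128.12 g/mol.

128.12 g/mol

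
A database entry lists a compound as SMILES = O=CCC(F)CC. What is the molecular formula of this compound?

C5H9FO

Walk through each heavy atom and fill implicit hydrogens from standard valence (C 4, N 3, O 2, S 2, halogen 1):
  atom 1: O, bond orders sum to 2 (valence 2) → 0 H
  atom 2: C, bond orders sum to 3 (valence 4) → 1 H
  atom 3: C, bond orders sum to 2 (valence 4) → 2 H
  atom 4: C, bond orders sum to 3 (valence 4) → 1 H
  atom 5: F (halogen, monovalent) → 0 H
  atom 6: C, bond orders sum to 2 (valence 4) → 2 H
  atom 7: C, bond orders sum to 1 (valence 4) → 3 H
Totals → C:5, H:9, F:1, O:1.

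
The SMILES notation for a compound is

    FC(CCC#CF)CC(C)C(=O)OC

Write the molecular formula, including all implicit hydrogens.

Walk through each heavy atom and fill implicit hydrogens from standard valence (C 4, N 3, O 2, S 2, halogen 1):
  atom 1: F (halogen, monovalent) → 0 H
  atom 2: C, bond orders sum to 3 (valence 4) → 1 H
  atom 3: C, bond orders sum to 2 (valence 4) → 2 H
  atom 4: C, bond orders sum to 2 (valence 4) → 2 H
  atom 5: C, bond orders sum to 4 (valence 4) → 0 H
  atom 6: C, bond orders sum to 4 (valence 4) → 0 H
  atom 7: F (halogen, monovalent) → 0 H
  atom 8: C, bond orders sum to 2 (valence 4) → 2 H
  atom 9: C, bond orders sum to 3 (valence 4) → 1 H
  atom 10: C, bond orders sum to 1 (valence 4) → 3 H
  atom 11: C, bond orders sum to 4 (valence 4) → 0 H
  atom 12: O, bond orders sum to 2 (valence 2) → 0 H
  atom 13: O, bond orders sum to 2 (valence 2) → 0 H
  atom 14: C, bond orders sum to 1 (valence 4) → 3 H
Totals → C:10, H:14, F:2, O:2.
In Hill order: C10H14F2O2.

C10H14F2O2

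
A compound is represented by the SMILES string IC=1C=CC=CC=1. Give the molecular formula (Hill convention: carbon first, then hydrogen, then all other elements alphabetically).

Walk through each heavy atom and fill implicit hydrogens from standard valence (C 4, N 3, O 2, S 2, halogen 1):
  atom 1: I (halogen, monovalent) → 0 H
  atom 2: C, bond orders sum to 4 (valence 4) → 0 H
  atom 3: C, bond orders sum to 3 (valence 4) → 1 H
  atom 4: C, bond orders sum to 3 (valence 4) → 1 H
  atom 5: C, bond orders sum to 3 (valence 4) → 1 H
  atom 6: C, bond orders sum to 3 (valence 4) → 1 H
  atom 7: C, bond orders sum to 3 (valence 4) → 1 H
Totals → C:6, H:5, I:1.

C6H5I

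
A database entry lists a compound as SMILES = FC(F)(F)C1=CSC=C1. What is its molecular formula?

Walk through each heavy atom and fill implicit hydrogens from standard valence (C 4, N 3, O 2, S 2, halogen 1):
  atom 1: F (halogen, monovalent) → 0 H
  atom 2: C, bond orders sum to 4 (valence 4) → 0 H
  atom 3: F (halogen, monovalent) → 0 H
  atom 4: F (halogen, monovalent) → 0 H
  atom 5: C, bond orders sum to 4 (valence 4) → 0 H
  atom 6: C, bond orders sum to 3 (valence 4) → 1 H
  atom 7: S, bond orders sum to 2 (valence 2) → 0 H
  atom 8: C, bond orders sum to 3 (valence 4) → 1 H
  atom 9: C, bond orders sum to 3 (valence 4) → 1 H
Totals → C:5, H:3, F:3, S:1.
In Hill order: C5H3F3S.

C5H3F3S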